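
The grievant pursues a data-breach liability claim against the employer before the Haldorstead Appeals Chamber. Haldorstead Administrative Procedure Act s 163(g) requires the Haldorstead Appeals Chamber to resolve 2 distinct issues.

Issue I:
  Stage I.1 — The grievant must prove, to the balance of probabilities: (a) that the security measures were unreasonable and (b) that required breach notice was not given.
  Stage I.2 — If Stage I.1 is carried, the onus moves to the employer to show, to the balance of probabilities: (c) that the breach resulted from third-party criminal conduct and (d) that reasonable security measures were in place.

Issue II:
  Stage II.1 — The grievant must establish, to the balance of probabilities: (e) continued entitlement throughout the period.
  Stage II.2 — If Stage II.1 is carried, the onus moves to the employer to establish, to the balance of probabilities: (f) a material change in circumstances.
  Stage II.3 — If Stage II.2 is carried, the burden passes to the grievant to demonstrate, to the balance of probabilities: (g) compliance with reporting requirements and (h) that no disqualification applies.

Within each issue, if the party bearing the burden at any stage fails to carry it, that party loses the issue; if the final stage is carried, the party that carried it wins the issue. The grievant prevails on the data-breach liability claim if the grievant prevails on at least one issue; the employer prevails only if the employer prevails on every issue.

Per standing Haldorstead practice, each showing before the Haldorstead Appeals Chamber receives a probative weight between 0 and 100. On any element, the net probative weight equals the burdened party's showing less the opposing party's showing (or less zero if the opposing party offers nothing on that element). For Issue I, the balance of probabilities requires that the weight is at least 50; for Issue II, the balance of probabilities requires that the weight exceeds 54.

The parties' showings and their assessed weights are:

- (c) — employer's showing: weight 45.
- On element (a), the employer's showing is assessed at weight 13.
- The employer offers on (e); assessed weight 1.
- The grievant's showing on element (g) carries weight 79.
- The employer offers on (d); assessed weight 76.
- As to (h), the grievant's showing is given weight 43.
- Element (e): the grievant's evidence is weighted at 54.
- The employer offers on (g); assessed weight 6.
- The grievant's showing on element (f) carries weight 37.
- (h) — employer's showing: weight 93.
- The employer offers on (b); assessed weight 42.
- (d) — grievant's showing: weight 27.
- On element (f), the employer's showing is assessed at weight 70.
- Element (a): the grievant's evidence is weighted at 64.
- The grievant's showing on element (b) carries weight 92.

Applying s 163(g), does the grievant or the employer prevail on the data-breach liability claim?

grievant

— Issue I —
Stage I.1 — burden on grievant; standard: the balance of probabilities (weight is at least 50).
    (a): 64 − 13 = 51 ≥ 50 [met]
    (b): 92 − 42 = 50 ≥ 50 [met]
  Stage I.1 carried; the burden shifts to the employer.
Stage I.2 — burden on employer; standard: the balance of probabilities (weight is at least 50).
    (c): 45 < 50 [not met]
    (d): 76 − 27 = 49 < 50 [not met]
  The employer does not carry Stage I.2.
The grievant prevails on this issue.
— Issue II —
Stage II.1 — burden on grievant; standard: the balance of probabilities (weight exceeds 54).
    (e): 54 − 1 = 53 ≤ 54 [not met]
  The grievant does not carry Stage II.1.
The employer prevails on this issue.
Per-issue: Issue I → grievant; Issue II → employer. The grievant must prevail on at least one issue; overall, the grievant prevails.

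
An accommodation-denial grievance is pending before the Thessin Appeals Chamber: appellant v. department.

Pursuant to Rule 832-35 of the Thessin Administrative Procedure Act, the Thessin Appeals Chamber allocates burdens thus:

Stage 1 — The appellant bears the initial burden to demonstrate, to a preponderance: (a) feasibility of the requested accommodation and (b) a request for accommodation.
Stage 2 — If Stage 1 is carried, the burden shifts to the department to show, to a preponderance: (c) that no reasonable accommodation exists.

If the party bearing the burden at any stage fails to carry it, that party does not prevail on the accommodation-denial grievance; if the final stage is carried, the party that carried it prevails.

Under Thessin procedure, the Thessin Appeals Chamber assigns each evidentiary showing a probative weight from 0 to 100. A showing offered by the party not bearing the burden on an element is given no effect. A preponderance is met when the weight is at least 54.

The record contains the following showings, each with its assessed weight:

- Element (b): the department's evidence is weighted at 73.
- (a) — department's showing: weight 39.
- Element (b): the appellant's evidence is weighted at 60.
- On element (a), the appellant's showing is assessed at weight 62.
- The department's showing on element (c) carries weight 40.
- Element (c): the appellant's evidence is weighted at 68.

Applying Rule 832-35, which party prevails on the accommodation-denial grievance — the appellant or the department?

At Stage 1 the appellant must meet a preponderance (weight is at least 54): on (a) the weight is 62 (the department's 39 is given no effect), which does reach 54, so (a) meets the standard; on (b) the weight is 60 (the department's 73 is given no effect), ≥ 54, so (b) meets the standard.
  Stage 1 is satisfied; the onus moves to the department.
At Stage 2 the department must meet a preponderance (weight is at least 54): on (c) the weight is 40 (the appellant's 68 is given no effect), < 54, so (c) does not meet the standard.
  The department does not carry Stage 2.
The appellant prevails.

appellant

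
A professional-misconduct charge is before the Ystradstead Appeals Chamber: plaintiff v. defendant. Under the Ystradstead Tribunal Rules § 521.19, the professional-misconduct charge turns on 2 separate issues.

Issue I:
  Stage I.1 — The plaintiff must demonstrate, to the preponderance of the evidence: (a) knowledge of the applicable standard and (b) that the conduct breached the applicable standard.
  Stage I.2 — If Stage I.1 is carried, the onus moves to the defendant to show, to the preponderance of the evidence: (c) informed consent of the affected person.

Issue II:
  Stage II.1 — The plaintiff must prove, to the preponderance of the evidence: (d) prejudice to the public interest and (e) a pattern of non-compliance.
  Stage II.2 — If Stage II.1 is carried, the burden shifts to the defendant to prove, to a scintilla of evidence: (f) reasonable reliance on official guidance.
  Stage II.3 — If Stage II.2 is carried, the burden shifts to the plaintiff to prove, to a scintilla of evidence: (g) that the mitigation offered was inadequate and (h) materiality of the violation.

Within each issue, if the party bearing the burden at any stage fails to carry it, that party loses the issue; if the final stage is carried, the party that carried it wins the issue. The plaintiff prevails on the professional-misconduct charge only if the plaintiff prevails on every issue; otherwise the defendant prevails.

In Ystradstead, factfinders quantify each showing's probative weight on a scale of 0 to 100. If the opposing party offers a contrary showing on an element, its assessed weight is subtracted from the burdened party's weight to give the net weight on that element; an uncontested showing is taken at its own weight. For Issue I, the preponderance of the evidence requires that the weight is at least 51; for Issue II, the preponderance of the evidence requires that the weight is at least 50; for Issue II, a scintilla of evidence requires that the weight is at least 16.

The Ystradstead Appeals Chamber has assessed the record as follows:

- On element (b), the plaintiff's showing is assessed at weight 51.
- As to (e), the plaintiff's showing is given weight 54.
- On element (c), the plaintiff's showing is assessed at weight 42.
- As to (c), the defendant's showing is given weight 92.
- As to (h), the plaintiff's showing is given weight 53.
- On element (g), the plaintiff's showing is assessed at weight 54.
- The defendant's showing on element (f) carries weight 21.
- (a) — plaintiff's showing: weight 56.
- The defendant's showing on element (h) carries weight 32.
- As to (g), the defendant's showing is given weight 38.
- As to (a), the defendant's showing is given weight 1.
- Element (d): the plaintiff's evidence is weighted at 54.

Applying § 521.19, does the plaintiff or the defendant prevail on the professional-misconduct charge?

— Issue I —
Stage I.1 — burden on plaintiff; standard: the preponderance of the evidence (weight is at least 51).
    (a): 56 − 1 = 55 ≥ 51 [met]
    (b): 51 ≥ 51 [met]
  Stage I.1 is satisfied; the onus moves to the defendant.
Stage I.2 — burden on defendant; standard: the preponderance of the evidence (weight is at least 51).
    (c): 92 − 42 = 50 < 51 [not met]
  The defendant does not carry Stage I.2.
The plaintiff prevails on this issue.
— Issue II —
At Stage II.1 the plaintiff must meet the preponderance of the evidence (weight is at least 50): on (d) the weight is 54, which does reach 50, so (d) meets the standard; on (e) the weight is 54, ≥ 50, so (e) meets the standard.
  The plaintiff carries Stage II.1; the defendant now bears the burden.
At Stage II.2 the defendant must meet a scintilla of evidence (weight is at least 16): on (f) the weight is 21, which does reach 16, so (f) meets the standard.
  Stage II.2 is satisfied; the onus moves to the plaintiff.
At Stage II.3 the plaintiff must meet a scintilla of evidence (weight is at least 16): on (g) the weight is 54 less the opposing 38 gives net 16, which does reach 16, so (g) meets the standard; on (h) the weight is 53 less the opposing 32 gives net 21, ≥ 16, so (h) meets the standard.
  The plaintiff carries the last stage.
With every stage satisfied, the plaintiff prevails on this issue.
Per-issue: Issue I → plaintiff; Issue II → plaintiff. The plaintiff must prevail on every issue; overall, the plaintiff prevails.

plaintiff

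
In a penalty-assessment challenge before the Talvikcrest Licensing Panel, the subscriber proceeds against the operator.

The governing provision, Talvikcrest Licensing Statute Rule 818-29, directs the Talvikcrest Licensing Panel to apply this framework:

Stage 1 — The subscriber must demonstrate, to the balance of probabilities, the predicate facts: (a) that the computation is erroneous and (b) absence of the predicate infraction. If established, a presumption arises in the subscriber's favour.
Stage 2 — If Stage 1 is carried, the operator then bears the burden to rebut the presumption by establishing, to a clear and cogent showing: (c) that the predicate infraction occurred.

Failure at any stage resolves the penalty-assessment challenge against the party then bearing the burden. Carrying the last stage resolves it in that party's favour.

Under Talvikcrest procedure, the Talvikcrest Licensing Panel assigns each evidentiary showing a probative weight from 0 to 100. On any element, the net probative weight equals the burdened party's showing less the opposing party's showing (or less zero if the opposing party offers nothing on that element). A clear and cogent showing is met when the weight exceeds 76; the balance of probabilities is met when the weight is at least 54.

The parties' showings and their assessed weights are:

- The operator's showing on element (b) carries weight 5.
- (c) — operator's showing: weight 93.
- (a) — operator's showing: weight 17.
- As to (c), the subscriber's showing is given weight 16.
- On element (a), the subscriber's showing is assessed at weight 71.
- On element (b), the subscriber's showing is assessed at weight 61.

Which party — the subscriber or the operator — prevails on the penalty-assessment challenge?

At Stage 1 the subscriber must meet the balance of probabilities (weight is at least 54): on (a) the weight is 71 less the opposing 17 gives net 54, ≥ 54, so (a) meets the standard; on (b) the weight is 61 less the opposing 5 gives net 56, ≥ 54, so (b) meets the standard.
  The subscriber carries Stage 1; the operator now bears the burden.
At Stage 2 the operator must meet a clear and cogent showing (weight exceeds 76): on (c) the weight is 93 less the opposing 16 gives net 77, > 76, so (c) meets the standard.
  Stage 2 carried; the final stage is satisfied.
With every stage satisfied, the operator prevails.

operator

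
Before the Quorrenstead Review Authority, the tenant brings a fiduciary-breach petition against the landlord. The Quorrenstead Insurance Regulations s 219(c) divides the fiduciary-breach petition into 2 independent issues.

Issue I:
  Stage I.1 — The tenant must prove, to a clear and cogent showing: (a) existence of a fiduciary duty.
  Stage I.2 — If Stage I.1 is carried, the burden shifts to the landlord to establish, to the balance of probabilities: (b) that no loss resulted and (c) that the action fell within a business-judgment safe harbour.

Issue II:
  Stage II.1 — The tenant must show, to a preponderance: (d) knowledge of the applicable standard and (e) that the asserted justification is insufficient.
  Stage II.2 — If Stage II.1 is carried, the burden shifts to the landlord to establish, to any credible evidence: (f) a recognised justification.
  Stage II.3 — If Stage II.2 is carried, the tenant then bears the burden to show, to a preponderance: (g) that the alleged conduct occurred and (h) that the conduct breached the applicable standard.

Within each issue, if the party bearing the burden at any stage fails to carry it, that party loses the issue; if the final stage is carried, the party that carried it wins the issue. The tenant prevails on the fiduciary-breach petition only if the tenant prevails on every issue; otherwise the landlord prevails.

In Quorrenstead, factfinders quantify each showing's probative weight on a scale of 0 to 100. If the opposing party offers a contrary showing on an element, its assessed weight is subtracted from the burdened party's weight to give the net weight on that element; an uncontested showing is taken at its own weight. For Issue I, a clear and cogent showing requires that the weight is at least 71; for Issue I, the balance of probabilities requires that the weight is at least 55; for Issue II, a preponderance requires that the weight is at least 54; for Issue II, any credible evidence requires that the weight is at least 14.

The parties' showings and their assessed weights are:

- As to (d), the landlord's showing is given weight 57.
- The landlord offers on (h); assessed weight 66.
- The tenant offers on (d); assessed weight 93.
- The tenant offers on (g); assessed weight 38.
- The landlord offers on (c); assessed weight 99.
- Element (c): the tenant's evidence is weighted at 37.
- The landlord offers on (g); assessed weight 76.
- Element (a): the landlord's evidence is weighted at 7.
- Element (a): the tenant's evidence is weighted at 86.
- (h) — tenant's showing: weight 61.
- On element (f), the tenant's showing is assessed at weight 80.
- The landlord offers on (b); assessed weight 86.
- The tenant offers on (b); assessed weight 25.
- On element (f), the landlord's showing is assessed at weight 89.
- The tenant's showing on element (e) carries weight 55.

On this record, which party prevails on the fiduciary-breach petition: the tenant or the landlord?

landlord

— Issue I —
Stage I.1 (tenant, a clear and cogent showing, weight is at least 71): (a) net 86−7=79 ≥ 71 — meets.
  All elements met. The burden passes to the landlord.
Stage I.2 (landlord, the balance of probabilities, weight is at least 55): (b) net 86−25=61 ≥ 55 — meets; (c) net 99−37=62 ≥ 55 — meets.
  The landlord carries the last stage.
With every stage satisfied, the landlord prevails on this issue.
— Issue II —
Stage II.1 — burden on tenant; standard: a preponderance (weight is at least 54).
    (d): 93 − 57 = 36 < 54 [not met]
    (e): 55 ≥ 54 [met]
  The tenant does not carry Stage II.1.
The landlord prevails on this issue.
Per-issue: Issue I → landlord; Issue II → landlord. The tenant must prevail on every issue; overall, the landlord prevails.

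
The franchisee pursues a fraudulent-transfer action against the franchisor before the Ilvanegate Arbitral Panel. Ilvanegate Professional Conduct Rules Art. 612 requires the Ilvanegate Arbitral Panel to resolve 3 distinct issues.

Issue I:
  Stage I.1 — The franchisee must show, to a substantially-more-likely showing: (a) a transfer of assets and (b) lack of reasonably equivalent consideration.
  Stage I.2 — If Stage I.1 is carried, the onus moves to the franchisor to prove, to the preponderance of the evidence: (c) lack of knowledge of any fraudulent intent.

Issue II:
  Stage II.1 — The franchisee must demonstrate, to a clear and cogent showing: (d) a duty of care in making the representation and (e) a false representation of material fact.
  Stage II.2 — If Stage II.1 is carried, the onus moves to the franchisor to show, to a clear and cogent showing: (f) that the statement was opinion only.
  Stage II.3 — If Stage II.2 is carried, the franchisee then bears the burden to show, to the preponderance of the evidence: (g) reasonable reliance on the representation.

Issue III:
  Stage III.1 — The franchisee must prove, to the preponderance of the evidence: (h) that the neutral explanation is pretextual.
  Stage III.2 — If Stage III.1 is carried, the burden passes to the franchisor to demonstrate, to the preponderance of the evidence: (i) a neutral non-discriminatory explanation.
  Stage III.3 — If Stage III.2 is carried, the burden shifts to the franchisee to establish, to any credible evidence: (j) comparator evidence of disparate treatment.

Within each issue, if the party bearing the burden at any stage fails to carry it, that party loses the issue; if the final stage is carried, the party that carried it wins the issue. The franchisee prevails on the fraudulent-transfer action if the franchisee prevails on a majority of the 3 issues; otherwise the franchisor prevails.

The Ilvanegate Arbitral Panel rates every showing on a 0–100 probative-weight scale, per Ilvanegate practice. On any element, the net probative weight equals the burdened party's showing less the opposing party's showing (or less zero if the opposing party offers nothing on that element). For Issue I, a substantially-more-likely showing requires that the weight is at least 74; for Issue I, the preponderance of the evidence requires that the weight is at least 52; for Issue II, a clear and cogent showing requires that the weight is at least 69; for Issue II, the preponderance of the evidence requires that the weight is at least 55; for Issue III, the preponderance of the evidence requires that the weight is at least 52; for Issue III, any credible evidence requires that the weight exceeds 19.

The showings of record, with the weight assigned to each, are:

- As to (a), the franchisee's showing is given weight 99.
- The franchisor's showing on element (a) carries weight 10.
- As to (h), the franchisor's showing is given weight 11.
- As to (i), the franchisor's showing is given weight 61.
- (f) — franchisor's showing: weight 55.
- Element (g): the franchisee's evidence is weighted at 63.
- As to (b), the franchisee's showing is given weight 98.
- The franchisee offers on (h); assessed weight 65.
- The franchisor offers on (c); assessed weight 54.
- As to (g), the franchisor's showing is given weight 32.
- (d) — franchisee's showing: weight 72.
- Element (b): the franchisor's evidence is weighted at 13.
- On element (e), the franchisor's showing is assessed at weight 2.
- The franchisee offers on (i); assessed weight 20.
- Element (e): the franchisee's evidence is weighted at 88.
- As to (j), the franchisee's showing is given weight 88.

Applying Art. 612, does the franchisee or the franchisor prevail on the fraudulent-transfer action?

— Issue I —
At Stage I.1 the franchisee must meet a substantially-more-likely showing (weight is at least 74): on (a) the weight is 99 less the opposing 10 gives net 89, which does reach 74, so (a) meets the standard; on (b) the weight is 98 less the opposing 13 gives net 85, which does reach 74, so (b) meets the standard.
  The franchisee carries Stage I.1; the franchisor now bears the burden.
At Stage I.2 the franchisor must meet the preponderance of the evidence (weight is at least 52): on (c) the weight is 54, ≥ 52, so (c) meets the standard.
  The franchisor carries the last stage.
All stages carried — the franchisor prevails on this issue.
— Issue II —
Stage II.1 — burden on franchisee; standard: a clear and cogent showing (weight is at least 69).
    (d): 72 ≥ 69 [met]
    (e): 88 − 2 = 86 ≥ 69 [met]
  All elements met. The burden passes to the franchisor.
Stage II.2 — burden on franchisor; standard: a clear and cogent showing (weight is at least 69).
    (f): 55 < 69 [not met]
  Not every element is met, so the franchisor fails to carry Stage II.2.
The franchisee prevails on this issue.
— Issue III —
At Stage III.1 the franchisee must meet the preponderance of the evidence (weight is at least 52): on (h) the weight is 65 less the opposing 11 gives net 54, ≥ 52, so (h) meets the standard.
  The franchisee carries Stage III.1; the franchisor now bears the burden.
At Stage III.2 the franchisor must meet the preponderance of the evidence (weight is at least 52): on (i) the weight is 61 less the opposing 20 gives net 41, < 52, so (i) does not meet the standard.
  Not every element is met, so the franchisor fails to carry Stage III.2.
The analysis ends at Stage III.2; the franchisee prevails on this issue.
Per-issue: Issue I → franchisor; Issue II → franchisee; Issue III → franchisee. The franchisee must prevail on a majority of issues; overall, the franchisee prevails.

franchisee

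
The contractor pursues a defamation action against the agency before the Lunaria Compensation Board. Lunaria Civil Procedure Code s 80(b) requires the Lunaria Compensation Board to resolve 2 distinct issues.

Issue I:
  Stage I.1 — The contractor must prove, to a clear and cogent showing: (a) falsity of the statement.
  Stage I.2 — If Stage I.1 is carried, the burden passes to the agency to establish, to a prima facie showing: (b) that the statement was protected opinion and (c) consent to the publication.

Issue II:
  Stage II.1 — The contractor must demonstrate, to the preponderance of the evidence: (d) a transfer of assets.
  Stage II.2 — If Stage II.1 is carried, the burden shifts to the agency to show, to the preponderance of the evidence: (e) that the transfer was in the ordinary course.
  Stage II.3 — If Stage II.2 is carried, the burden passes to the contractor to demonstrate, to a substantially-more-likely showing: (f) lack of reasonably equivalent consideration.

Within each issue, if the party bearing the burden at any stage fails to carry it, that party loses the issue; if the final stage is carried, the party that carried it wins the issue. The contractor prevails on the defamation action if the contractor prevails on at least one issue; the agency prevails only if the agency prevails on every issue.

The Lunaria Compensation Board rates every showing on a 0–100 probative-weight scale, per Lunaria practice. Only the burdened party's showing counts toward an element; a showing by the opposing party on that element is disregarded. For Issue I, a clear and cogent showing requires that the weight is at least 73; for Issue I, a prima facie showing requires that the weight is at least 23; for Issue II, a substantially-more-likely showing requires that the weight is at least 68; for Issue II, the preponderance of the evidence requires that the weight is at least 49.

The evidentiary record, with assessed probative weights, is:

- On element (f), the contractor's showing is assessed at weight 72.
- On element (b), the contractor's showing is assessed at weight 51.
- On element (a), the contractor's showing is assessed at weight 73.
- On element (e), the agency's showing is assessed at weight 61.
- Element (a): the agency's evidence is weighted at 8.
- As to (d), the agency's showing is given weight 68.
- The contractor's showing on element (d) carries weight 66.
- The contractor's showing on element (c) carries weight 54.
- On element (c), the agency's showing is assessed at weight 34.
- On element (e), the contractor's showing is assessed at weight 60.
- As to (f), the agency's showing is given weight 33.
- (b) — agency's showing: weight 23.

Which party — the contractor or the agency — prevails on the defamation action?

— Issue I —
At Stage I.1 the contractor must meet a clear and cogent showing (weight is at least 73): on (a) the weight is 73 (the agency's 8 is given no effect), ≥ 73, so (a) meets the standard.
  Stage I.1 carried; the burden shifts to the agency.
At Stage I.2 the agency must meet a prima facie showing (weight is at least 23): on (b) the weight is 23 (the contractor's 51 is given no effect), which does reach 23, so (b) meets the standard; on (c) the weight is 34 (the contractor's 54 is given no effect), which does reach 23, so (c) meets the standard.
  The agency carries the last stage.
All stages carried — the agency prevails on this issue.
— Issue II —
Stage II.1 (contractor, the preponderance of the evidence, weight is at least 49): (d) 66 (agency's 68 disregarded) ≥ 49 — meets.
  Stage II.1 carried; the burden shifts to the agency.
Stage II.2 (agency, the preponderance of the evidence, weight is at least 49): (e) 61 (contractor's 60 disregarded) ≥ 49 — meets.
  Stage II.2 is satisfied; the onus moves to the contractor.
Stage II.3 (contractor, a substantially-more-likely showing, weight is at least 68): (f) 72 (agency's 33 disregarded) ≥ 68 — meets.
  All elements met at the final stage.
Every stage carried; the contractor prevails on this issue.
Per-issue: Issue I → agency; Issue II → contractor. The contractor must prevail on at least one issue; overall, the contractor prevails.

contractor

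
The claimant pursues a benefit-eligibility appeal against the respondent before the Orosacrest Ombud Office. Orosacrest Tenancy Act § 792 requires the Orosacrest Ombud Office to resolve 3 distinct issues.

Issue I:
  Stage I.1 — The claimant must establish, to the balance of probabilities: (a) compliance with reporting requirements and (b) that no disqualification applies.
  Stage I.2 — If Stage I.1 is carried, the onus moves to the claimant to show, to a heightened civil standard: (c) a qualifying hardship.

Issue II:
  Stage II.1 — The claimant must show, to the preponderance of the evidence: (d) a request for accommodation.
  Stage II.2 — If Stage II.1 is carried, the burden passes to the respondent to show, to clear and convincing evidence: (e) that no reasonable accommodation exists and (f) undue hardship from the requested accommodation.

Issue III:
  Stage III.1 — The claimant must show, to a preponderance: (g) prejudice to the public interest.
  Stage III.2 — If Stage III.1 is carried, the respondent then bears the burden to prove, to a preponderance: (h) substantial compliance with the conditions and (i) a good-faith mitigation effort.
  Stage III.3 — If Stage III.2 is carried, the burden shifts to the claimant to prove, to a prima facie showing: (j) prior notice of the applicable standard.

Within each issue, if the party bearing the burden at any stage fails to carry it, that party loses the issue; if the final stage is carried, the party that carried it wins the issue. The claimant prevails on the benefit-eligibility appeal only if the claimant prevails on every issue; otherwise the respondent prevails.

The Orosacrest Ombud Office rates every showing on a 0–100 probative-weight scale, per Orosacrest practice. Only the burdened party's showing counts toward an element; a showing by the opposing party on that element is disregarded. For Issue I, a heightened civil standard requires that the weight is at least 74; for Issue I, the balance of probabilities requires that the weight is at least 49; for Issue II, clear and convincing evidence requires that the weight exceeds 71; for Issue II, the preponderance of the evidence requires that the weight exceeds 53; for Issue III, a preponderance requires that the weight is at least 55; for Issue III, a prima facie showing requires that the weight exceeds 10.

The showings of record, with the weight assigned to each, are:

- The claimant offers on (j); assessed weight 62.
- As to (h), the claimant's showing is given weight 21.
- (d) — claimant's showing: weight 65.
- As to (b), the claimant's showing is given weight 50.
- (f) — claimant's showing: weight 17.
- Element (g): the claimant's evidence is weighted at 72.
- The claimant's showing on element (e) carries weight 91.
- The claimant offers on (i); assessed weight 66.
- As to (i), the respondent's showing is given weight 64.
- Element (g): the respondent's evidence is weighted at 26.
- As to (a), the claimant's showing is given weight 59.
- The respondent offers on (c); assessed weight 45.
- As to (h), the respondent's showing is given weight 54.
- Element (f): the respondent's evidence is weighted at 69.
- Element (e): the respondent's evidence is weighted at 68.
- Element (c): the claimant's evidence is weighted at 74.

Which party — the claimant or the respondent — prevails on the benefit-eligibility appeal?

— Issue I —
Stage I.1 — burden on claimant; standard: the balance of probabilities (weight is at least 49).
    (a): 59 ≥ 49 [met]
    (b): 50 ≥ 49 [met]
  All elements met. The claimant retains the burden for Stage I.2.
Stage I.2 — burden on claimant; standard: a heightened civil standard (weight is at least 74).
    (c): 74 (respondent's 45 disregarded) ≥ 74 [met]
  The claimant carries the last stage.
Every stage carried; the claimant prevails on this issue.
— Issue II —
At Stage II.1 the claimant must meet the preponderance of the evidence (weight exceeds 53): on (d) the weight is 65, which does exceed 53, so (d) meets the standard.
  Stage II.1 carried; the burden shifts to the respondent.
At Stage II.2 the respondent must meet clear and convincing evidence (weight exceeds 71): on (e) the weight is 68 (the claimant's 91 is given no effect), which does not exceed 71, so (e) does not meet the standard; on (f) the weight is 69 (the claimant's 17 is given no effect), ≤ 71, so (f) does not meet the standard.
  Not every element is met, so the respondent fails to carry Stage II.2.
The analysis ends at Stage II.2; the claimant prevails on this issue.
— Issue III —
At Stage III.1 the claimant must meet a preponderance (weight is at least 55): on (g) the weight is 72 (the respondent's 26 is given no effect), ≥ 55, so (g) meets the standard.
  Stage III.1 carried; the burden shifts to the respondent.
At Stage III.2 the respondent must meet a preponderance (weight is at least 55): on (h) the weight is 54 (the claimant's 21 is given no effect), which does not reach 55, so (h) does not meet the standard; on (i) the weight is 64 (the claimant's 66 is given no effect), which does reach 55, so (i) meets the standard.
  Stage III.2 not carried; the respondent fails its burden.
The claimant prevails on this issue.
Per-issue: Issue I → claimant; Issue II → claimant; Issue III → claimant. The claimant must prevail on every issue; overall, the claimant prevails.

claimant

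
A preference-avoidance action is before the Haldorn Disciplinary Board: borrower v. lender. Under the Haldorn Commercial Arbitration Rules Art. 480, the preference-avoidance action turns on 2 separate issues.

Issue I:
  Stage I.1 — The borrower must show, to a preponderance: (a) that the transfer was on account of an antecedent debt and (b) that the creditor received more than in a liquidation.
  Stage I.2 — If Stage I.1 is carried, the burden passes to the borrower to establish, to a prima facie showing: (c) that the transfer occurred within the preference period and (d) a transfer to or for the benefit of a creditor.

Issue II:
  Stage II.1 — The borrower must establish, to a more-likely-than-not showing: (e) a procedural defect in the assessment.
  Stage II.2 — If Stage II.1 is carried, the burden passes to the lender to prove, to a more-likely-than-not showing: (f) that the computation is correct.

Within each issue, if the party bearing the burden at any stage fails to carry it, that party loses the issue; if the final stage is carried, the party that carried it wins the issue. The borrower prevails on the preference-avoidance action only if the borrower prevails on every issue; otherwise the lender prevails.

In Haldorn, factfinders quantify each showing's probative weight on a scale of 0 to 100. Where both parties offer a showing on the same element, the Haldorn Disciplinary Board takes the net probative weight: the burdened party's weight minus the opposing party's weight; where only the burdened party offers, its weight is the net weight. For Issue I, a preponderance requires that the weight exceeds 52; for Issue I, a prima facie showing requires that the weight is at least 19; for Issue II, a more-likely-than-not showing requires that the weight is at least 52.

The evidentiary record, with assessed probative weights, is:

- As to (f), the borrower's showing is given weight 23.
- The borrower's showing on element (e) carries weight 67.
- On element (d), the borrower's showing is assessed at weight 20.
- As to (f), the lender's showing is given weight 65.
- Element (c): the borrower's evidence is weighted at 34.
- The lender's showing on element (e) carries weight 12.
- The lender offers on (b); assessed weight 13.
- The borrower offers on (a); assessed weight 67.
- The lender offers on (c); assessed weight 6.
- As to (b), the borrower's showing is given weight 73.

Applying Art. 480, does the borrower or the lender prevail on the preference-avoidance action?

— Issue I —
Stage I.1 (borrower, a preponderance, weight exceeds 52): (a) 67 > 52 — meets; (b) net 73−13=60 > 52 — meets.
  Stage I.1 carried; the burden remains with the borrower.
Stage I.2 (borrower, a prima facie showing, weight is at least 19): (c) net 34−6=28 ≥ 19 — meets; (d) 20 ≥ 19 — meets.
  The borrower carries the last stage.
With every stage satisfied, the borrower prevails on this issue.
— Issue II —
At Stage II.1 the borrower must meet a more-likely-than-not showing (weight is at least 52): on (e) the weight is 67 less the opposing 12 gives net 55, which does reach 52, so (e) meets the standard.
  Stage II.1 is satisfied; the onus moves to the lender.
At Stage II.2 the lender must meet a more-likely-than-not showing (weight is at least 52): on (f) the weight is 65 less the opposing 23 gives net 42, which does not reach 52, so (f) does not meet the standard.
  Stage II.2 not carried; the lender fails its burden.
So the borrower prevails on this issue.
Per-issue: Issue I → borrower; Issue II → borrower. The borrower must prevail on every issue; overall, the borrower prevails.

borrower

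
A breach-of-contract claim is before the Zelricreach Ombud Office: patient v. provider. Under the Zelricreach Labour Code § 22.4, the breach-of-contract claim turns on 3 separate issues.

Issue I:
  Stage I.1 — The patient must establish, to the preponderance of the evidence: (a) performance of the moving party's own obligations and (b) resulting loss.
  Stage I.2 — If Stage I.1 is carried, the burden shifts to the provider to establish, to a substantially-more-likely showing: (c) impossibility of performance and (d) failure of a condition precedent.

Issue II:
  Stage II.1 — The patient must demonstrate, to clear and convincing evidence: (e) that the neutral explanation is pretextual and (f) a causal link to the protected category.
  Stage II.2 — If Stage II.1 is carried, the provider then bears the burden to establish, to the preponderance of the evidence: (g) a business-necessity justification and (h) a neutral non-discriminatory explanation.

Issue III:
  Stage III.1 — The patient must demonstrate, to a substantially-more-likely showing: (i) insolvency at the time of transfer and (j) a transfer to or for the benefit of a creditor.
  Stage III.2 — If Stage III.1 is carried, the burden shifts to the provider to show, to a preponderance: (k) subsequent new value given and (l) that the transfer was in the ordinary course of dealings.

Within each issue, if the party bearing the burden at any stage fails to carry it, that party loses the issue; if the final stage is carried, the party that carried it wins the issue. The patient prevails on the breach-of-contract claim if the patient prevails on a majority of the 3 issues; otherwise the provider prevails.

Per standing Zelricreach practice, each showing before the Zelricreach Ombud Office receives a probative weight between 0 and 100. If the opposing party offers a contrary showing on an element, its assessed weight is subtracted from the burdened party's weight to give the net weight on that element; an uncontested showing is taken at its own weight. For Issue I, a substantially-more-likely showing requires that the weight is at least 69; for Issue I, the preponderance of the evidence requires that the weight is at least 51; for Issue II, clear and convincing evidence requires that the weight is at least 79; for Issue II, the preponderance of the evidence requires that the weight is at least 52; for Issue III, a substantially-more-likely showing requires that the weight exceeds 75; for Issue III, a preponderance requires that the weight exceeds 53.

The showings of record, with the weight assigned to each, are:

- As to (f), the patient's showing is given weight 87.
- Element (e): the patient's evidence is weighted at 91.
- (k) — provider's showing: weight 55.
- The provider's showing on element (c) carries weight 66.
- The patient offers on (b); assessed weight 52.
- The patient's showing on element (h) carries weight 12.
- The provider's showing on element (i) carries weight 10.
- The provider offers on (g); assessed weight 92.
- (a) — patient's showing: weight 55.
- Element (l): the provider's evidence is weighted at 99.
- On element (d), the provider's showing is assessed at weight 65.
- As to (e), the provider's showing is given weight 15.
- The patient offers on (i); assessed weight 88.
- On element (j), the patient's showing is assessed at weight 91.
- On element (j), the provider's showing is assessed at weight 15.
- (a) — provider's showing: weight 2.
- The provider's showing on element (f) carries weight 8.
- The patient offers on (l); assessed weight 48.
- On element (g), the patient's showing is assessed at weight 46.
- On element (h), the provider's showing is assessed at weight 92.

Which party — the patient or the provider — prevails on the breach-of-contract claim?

— Issue I —
Stage I.1 — burden on patient; standard: the preponderance of the evidence (weight is at least 51).
    (a): 55 − 2 = 53 ≥ 51 [met]
    (b): 52 ≥ 51 [met]
  All elements met. The burden passes to the provider.
Stage I.2 — burden on provider; standard: a substantially-more-likely showing (weight is at least 69).
    (c): 66 < 69 [not met]
    (d): 65 < 69 [not met]
  The provider does not carry Stage I.2.
So the patient prevails on this issue.
— Issue II —
Stage II.1 — burden on patient; standard: clear and convincing evidence (weight is at least 79).
    (e): 91 − 15 = 76 < 79 [not met]
    (f): 87 − 8 = 79 ≥ 79 [met]
  The patient does not carry Stage II.1.
The analysis ends at Stage II.1; the provider prevails on this issue.
— Issue III —
Stage III.1 — burden on patient; standard: a substantially-more-likely showing (weight exceeds 75).
    (i): 88 − 10 = 78 > 75 [met]
    (j): 91 − 15 = 76 > 75 [met]
  All elements met. The burden passes to the provider.
Stage III.2 — burden on provider; standard: a preponderance (weight exceeds 53).
    (k): 55 > 53 [met]
    (l): 99 − 48 = 51 ≤ 53 [not met]
  The provider does not carry Stage III.2.
So the patient prevails on this issue.
Per-issue: Issue I → patient; Issue II → provider; Issue III → patient. The patient must prevail on a majority of issues; overall, the patient prevails.

patient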